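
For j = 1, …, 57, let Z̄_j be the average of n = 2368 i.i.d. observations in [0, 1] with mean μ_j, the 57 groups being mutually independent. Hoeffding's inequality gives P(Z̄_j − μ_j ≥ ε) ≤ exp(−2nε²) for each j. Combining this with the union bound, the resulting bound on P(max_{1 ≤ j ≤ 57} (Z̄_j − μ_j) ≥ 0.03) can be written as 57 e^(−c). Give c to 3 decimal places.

4.262

Union bound over the 57 events: P(max_{1 ≤ j ≤ 57} (Z̄_j − μ_j) ≥ 0.03) ≤ 57·exp(−2nε²) = 57 exp(−2·2368·0.03²).
So c = 2·2368·0.03² = 4.2624.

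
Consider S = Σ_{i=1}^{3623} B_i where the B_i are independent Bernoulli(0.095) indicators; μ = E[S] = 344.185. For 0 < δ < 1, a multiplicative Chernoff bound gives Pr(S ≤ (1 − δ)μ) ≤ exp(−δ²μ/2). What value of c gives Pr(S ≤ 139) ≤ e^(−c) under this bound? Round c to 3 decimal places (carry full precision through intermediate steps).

61.160

Write 139 = (1 − δ)μ, so δ = 1 − 139/344.185 = 0.5961474…
Then the exponent is δ²μ/2 = (μ − 139)²/(2μ) = 61.160254.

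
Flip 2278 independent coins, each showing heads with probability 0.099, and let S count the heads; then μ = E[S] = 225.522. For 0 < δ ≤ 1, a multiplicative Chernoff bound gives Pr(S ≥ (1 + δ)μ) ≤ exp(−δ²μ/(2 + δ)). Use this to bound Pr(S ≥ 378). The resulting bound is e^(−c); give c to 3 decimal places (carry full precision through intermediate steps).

38.523

Write 378 = (1 + δ)μ, so δ = 378/225.522 − 1 = 0.6761114…
Then the exponent is δ²μ/(2 + δ) = (378 − μ)² / (μ·(2 + δ)) = 38.523104.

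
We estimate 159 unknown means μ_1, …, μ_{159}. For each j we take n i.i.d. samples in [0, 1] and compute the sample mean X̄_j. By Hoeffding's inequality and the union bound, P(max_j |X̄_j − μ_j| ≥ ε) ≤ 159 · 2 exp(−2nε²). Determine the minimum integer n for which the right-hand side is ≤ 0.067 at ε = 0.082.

630

Need 2·159·exp(−2nε²) ≤ 0.067, i.e. exp(−2nε²) ≤ 0.067/318.
So 2nε² ≥ ln(318/0.067) = 8.465114.
Hence n ≥ 8.465114/(2·0.082²) = 629.470.
The smallest integer n is 630.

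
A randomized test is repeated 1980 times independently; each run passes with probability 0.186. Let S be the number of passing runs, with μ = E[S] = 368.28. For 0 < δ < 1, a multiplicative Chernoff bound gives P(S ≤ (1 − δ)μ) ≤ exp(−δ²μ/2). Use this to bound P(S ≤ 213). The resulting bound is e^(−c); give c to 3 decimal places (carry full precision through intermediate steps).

Write 213 = (1 − δ)μ, so δ = 1 − 213/368.28 = 0.4216357…
Then the exponent is δ²μ/2 = (μ − 213)²/(2μ) = 32.735797.

32.736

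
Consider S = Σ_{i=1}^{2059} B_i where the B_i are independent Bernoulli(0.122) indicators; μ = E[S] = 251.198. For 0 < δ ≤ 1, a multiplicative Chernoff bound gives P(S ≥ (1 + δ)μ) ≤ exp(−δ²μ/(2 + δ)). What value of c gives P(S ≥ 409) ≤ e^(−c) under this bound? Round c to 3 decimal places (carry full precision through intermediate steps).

Write 409 = (1 + δ)μ, so δ = 409/251.198 − 1 = 0.6281977…
Then the exponent is δ²μ/(2 + δ) = (409 − μ)² / (μ·(2 + δ)) = 37.718186.

37.718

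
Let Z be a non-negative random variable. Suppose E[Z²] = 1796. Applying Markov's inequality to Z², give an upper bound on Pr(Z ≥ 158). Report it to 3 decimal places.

Since Z ≥ 0, the event {Z ≥ 158} is the same as {Z² ≥ 24964}.
Markov's inequality applied to Z² gives Pr(Z² ≥ 24964) ≤ E[Z²]/24964 = 1796/24964 = 0.0719.

0.072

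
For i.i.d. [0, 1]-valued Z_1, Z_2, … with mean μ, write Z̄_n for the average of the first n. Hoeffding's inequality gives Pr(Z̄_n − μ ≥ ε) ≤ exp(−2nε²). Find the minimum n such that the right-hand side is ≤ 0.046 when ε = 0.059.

443

Require exp(−2nε²) ≤ 0.046, i.e. 2nε² ≥ ln(1/0.046) = 3.079114.
So n ≥ 3.079114 / (2·0.059²) = 442.274.
The smallest integer n is 443.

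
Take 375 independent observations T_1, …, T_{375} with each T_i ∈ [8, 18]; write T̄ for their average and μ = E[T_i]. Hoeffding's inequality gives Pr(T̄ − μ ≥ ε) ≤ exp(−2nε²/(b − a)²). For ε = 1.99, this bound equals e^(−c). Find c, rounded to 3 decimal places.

c = 2nε²/(b − a)² = 2·375·1.99² / 10² = 29.7007.

29.701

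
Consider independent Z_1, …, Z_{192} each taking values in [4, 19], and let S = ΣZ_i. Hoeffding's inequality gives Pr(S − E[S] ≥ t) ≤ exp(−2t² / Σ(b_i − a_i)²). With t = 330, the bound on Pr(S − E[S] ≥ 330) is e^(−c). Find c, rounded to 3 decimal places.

Σ(b_i − a_i)² = 192·(15)² = 43200.
c = 2t²/43200 = 2·330²/43200 = 5.0417.

5.042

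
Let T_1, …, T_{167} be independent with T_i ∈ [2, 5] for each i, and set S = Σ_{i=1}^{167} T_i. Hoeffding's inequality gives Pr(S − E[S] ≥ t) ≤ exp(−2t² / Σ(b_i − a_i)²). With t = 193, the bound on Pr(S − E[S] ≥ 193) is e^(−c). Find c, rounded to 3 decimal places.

49.566

Σ(b_i − a_i)² = 167·(3)² = 1503.
c = 2t²/1503 = 2·193²/1503 = 49.5662.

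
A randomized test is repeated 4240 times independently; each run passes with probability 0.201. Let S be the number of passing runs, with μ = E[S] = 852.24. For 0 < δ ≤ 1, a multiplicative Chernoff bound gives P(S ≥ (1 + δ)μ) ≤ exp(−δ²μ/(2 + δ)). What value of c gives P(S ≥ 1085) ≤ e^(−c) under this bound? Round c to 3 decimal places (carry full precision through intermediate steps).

Write 1085 = (1 + δ)μ, so δ = 1085/852.24 − 1 = 0.2731156…
Then the exponent is δ²μ/(2 + δ) = (1085 − μ)² / (μ·(2 + δ)) = 27.966188.

27.966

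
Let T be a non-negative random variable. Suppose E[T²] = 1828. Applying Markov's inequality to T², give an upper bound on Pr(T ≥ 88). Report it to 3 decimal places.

0.236

Since T ≥ 0, the event {T ≥ 88} is the same as {T² ≥ 7744}.
Markov's inequality applied to T² gives Pr(T² ≥ 7744) ≤ E[T²]/7744 = 1828/7744 = 0.2361.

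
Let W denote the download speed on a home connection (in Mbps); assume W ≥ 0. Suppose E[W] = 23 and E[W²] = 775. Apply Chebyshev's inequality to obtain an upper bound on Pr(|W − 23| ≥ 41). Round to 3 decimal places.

Var(W) = E[W²] − (E[W])² = 775 − 529 = 246.
Chebyshev's inequality: Pr(|W − μ| ≥ t) ≤ Var(W)/t² = 246/1681 = 0.1463.

0.146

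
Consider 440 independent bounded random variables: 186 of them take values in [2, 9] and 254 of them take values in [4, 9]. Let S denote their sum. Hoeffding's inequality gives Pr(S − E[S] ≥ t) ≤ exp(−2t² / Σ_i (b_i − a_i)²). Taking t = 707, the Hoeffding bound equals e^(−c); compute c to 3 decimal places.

64.647

Σ(b_i − a_i)² = 186·7² + 254·5² = 15464.
c = 2t² / 15464 = 2·707² / 15464 = 64.6468.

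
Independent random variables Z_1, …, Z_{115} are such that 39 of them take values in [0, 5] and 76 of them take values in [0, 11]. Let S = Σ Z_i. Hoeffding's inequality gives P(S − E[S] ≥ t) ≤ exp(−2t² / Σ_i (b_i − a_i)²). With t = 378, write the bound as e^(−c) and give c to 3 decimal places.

28.096

Σ(b_i − a_i)² = 39·5² + 76·11² = 10171.
c = 2t² / 10171 = 2·378² / 10171 = 28.0964.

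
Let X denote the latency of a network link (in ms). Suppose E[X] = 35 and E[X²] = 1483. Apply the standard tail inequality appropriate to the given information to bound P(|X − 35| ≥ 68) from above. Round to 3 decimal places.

0.056

The first two moments determine the variance, so Chebyshev's inequality is the sharpest standard bound available.
Var(X) = E[X²] − (E[X])² = 1483 − 1225 = 258.
Chebyshev's inequality: P(|X − μ| ≥ t) ≤ Var(X)/t² = 258/4624 = 0.0558.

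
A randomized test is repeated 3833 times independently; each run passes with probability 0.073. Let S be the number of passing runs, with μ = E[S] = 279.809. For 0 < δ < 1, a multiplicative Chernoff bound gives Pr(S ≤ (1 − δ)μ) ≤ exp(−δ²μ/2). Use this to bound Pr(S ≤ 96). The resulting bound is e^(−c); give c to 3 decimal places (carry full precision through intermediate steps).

60.373

Write 96 = (1 − δ)μ, so δ = 1 − 96/279.809 = 0.6569088…
Then the exponent is δ²μ/2 = (μ − 96)²/(2μ) = 60.372877.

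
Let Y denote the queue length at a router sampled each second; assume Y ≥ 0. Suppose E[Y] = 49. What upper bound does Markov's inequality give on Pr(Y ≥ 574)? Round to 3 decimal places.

Markov's inequality: for a non-negative random variable, Pr(Y ≥ a) ≤ E[Y]/a.
Here E[Y] = 49 and a = 574, so the bound is 49/574 = 0.0854.

0.085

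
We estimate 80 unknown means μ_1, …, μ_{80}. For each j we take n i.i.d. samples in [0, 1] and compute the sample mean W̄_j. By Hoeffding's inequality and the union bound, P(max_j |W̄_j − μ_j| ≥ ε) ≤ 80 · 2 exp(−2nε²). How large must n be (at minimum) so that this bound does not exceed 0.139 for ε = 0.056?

1124

Need 2·80·exp(−2nε²) ≤ 0.139, i.e. exp(−2nε²) ≤ 0.139/160.
So 2nε² ≥ ln(160/0.139) = 7.048455.
Hence n ≥ 7.048455/(2·0.056²) = 1123.797.
The smallest integer n is 1124.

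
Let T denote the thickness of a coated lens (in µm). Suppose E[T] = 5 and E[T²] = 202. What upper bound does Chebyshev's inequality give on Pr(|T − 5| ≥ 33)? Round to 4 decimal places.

Var(T) = E[T²] − (E[T])² = 202 − 25 = 177.
Chebyshev's inequality: Pr(|T − μ| ≥ t) ≤ Var(T)/t² = 177/1089 = 0.1625.

0.1625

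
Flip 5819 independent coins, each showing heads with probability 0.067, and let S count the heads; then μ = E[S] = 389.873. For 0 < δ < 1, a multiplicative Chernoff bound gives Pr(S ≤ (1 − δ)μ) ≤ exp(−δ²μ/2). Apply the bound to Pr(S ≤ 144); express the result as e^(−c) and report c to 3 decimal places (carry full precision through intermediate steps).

77.530

Write 144 = (1 − δ)μ, so δ = 1 − 144/389.873 = 0.630649…
Then the exponent is δ²μ/2 = (μ − 144)²/(2μ) = 77.529775.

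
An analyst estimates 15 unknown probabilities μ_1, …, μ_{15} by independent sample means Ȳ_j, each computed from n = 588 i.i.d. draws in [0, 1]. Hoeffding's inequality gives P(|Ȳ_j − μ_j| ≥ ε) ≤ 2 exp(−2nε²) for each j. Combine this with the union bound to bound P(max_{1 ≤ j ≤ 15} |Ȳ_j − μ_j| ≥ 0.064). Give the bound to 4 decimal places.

Per-experiment Hoeffding bound: 2·exp(−2·588·0.064²) = 2·exp(−4.81690) = 0.016184.
Union bound over 15 events: 15·0.016184 = 0.24276.

0.2428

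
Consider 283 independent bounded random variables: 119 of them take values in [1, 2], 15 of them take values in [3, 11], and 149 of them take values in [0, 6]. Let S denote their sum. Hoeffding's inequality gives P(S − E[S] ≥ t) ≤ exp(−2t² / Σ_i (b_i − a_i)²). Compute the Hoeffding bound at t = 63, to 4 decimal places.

0.2917

Σ(b_i − a_i)² = 119·1² + 15·8² + 149·6² = 6443.
Exponent = 2·63² / 6443 = 1.23203.
Bound = exp(−1.23203) = 0.29170.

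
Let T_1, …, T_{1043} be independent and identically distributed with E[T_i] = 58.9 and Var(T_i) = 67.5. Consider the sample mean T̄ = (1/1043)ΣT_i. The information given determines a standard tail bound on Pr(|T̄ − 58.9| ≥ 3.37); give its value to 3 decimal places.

With mean and variance of each term known, Chebyshev's inequality bounds the deviation of the sum (or sample mean).
Var(T̄) = Var(T_i)/n = 67.5/1043 = 0.064717.
Chebyshev: Pr(|T̄ − 58.9| ≥ 3.37) ≤ Var(T̄)/(3.37)² = 67.5/(1043·3.37²) = 0.0057.

0.006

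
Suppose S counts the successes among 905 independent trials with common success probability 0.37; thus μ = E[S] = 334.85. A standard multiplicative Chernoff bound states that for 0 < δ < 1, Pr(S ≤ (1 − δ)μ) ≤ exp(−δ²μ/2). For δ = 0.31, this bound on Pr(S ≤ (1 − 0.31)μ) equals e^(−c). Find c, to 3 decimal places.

c = δ²μ/2 = 0.31²·334.85/2 = 16.0895.

16.090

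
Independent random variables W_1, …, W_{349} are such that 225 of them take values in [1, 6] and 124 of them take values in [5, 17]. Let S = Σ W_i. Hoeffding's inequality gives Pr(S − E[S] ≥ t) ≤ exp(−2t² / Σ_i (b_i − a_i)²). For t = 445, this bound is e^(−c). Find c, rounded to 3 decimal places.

Σ(b_i − a_i)² = 225·5² + 124·12² = 23481.
c = 2t² / 23481 = 2·445² / 23481 = 16.8668.

16.867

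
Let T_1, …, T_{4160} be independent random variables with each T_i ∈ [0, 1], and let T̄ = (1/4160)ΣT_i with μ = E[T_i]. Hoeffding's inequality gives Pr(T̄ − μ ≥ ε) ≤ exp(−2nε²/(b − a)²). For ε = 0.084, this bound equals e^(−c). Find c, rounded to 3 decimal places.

c = 2nε²/(b − a)² = 2·4160·0.084² / 1² = 58.7059.

58.706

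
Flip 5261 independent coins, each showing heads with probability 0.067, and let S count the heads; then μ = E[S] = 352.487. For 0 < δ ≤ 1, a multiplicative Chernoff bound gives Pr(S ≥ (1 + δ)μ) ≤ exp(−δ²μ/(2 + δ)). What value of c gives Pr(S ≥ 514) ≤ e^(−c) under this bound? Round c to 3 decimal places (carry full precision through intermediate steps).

30.106

Write 514 = (1 + δ)μ, so δ = 514/352.487 − 1 = 0.4582098…
Then the exponent is δ²μ/(2 + δ) = (514 − μ)² / (μ·(2 + δ)) = 30.105990.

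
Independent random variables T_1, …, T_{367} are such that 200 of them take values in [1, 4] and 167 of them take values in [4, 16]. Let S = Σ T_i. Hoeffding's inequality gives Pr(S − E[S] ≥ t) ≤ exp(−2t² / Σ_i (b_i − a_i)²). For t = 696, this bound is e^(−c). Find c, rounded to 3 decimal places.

37.482

Σ(b_i − a_i)² = 200·3² + 167·12² = 25848.
c = 2t² / 25848 = 2·696² / 25848 = 37.4819.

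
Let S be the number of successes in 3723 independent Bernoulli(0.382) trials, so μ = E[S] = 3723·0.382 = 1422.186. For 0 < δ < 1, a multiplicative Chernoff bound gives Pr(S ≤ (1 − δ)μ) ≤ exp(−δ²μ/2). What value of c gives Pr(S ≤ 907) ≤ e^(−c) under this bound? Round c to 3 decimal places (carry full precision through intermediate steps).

93.313

Write 907 = (1 − δ)μ, so δ = 1 − 907/1422.186 = 0.3622494…
Then the exponent is δ²μ/2 = (μ − 907)²/(2μ) = 93.312905.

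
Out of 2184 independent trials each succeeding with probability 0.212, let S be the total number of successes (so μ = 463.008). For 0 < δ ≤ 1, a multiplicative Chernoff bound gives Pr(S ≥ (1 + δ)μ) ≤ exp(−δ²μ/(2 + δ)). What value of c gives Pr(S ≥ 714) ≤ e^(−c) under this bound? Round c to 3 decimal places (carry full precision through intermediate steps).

53.523

Write 714 = (1 + δ)μ, so δ = 714/463.008 − 1 = 0.54209…
Then the exponent is δ²μ/(2 + δ) = (714 − μ)² / (μ·(2 + δ)) = 53.522987.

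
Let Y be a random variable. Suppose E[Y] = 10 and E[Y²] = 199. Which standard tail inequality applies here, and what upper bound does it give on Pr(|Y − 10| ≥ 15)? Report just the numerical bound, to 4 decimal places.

0.4400

The first two moments determine the variance, so Chebyshev's inequality is the sharpest standard bound available.
Var(Y) = E[Y²] − (E[Y])² = 199 − 100 = 99.
Chebyshev's inequality: Pr(|Y − μ| ≥ t) ≤ Var(Y)/t² = 99/225 = 0.4400.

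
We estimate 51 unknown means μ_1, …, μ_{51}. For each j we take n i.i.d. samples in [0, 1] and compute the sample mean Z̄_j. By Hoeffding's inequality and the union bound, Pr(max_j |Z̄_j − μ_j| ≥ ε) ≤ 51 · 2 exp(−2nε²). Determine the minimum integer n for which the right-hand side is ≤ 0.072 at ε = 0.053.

Need 2·51·exp(−2nε²) ≤ 0.072, i.e. exp(−2nε²) ≤ 0.072/102.
So 2nε² ≥ ln(102/0.072) = 7.256062.
Hence n ≥ 7.256062/(2·0.053²) = 1291.574.
The smallest integer n is 1292.

1292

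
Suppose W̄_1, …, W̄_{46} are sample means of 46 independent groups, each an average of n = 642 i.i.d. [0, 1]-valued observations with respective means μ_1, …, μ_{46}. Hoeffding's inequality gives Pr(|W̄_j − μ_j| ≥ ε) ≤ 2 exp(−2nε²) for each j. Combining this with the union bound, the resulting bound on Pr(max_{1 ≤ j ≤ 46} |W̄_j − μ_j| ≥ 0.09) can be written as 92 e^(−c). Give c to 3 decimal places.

Union bound over the 46 events: Pr(max_{1 ≤ j ≤ 46} |W̄_j − μ_j| ≥ 0.09) ≤ 46·2·exp(−2nε²) = 92 exp(−2·642·0.09²).
So c = 2·642·0.09² = 10.4004.

10.400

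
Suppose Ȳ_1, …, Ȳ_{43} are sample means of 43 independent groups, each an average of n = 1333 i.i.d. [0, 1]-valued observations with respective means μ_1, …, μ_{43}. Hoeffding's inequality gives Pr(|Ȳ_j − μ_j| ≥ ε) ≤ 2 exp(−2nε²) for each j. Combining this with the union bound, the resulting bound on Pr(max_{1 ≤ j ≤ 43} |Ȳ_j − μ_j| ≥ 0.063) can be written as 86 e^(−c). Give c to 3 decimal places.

10.581

Union bound over the 43 events: Pr(max_{1 ≤ j ≤ 43} |Ȳ_j − μ_j| ≥ 0.063) ≤ 43·2·exp(−2nε²) = 86 exp(−2·1333·0.063²).
So c = 2·1333·0.063² = 10.5814.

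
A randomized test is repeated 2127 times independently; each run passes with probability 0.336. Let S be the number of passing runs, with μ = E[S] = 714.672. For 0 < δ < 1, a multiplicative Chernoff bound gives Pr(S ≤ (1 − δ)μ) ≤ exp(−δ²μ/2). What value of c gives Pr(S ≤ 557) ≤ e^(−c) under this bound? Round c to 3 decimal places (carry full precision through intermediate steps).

Write 557 = (1 − δ)μ, so δ = 1 − 557/714.672 = 0.2206215…
Then the exponent is δ²μ/2 = (μ − 557)²/(2μ) = 17.392916.

17.393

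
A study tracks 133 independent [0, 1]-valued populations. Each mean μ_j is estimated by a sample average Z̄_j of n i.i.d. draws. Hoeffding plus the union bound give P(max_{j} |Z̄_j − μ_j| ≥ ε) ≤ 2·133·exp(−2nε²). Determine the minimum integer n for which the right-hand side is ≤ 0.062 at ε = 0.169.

Need 2·133·exp(−2nε²) ≤ 0.062, i.e. exp(−2nε²) ≤ 0.062/266.
So 2nε² ≥ ln(266/0.062) = 8.364117.
Hence n ≥ 8.364117/(2·0.169²) = 146.425.
The smallest integer n is 147.

147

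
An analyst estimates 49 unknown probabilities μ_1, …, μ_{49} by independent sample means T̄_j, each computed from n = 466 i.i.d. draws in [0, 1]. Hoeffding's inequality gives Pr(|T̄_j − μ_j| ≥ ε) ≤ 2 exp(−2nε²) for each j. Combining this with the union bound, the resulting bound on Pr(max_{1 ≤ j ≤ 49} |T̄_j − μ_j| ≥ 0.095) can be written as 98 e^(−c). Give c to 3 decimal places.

8.411

Union bound over the 49 events: Pr(max_{1 ≤ j ≤ 49} |T̄_j − μ_j| ≥ 0.095) ≤ 49·2·exp(−2nε²) = 98 exp(−2·466·0.095²).
So c = 2·466·0.095² = 8.4113.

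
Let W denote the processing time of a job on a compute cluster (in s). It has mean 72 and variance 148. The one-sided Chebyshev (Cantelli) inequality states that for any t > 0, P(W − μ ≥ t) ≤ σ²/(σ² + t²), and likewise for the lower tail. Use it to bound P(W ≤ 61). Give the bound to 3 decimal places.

Here σ² = 148 and t = 11, so σ² + t² = 269.
Cantelli's bound: 148/269 = 0.5502.

0.550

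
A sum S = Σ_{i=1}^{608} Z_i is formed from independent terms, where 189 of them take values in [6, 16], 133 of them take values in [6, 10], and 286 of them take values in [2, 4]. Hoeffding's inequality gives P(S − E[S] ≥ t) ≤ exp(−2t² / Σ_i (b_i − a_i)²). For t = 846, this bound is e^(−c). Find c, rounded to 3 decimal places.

64.560

Σ(b_i − a_i)² = 189·10² + 133·4² + 286·2² = 22172.
c = 2t² / 22172 = 2·846² / 22172 = 64.5603.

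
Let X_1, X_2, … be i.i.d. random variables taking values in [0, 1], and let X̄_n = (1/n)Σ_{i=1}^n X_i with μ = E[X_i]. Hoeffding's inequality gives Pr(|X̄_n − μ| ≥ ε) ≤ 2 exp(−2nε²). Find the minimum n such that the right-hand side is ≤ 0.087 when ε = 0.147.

73

Require 2·exp(−2nε²) ≤ 0.087, i.e. 2nε² ≥ ln(2/0.087) = 3.134994.
So n ≥ 3.134994 / (2·0.147²) = 72.539.
The smallest integer n is 73.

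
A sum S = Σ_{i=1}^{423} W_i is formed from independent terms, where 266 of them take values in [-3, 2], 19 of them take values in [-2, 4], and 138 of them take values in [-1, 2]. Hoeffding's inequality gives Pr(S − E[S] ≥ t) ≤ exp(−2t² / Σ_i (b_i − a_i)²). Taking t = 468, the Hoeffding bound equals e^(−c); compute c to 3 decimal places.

Σ(b_i − a_i)² = 266·5² + 19·6² + 138·3² = 8576.
c = 2t² / 8576 = 2·468² / 8576 = 51.0784.

51.078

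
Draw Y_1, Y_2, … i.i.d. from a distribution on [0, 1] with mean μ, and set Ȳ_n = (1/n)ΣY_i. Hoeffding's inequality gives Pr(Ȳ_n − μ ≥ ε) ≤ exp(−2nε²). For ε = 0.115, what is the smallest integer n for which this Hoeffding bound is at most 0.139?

Require exp(−2nε²) ≤ 0.139, i.e. 2nε² ≥ ln(1/0.139) = 1.973281.
So n ≥ 1.973281 / (2·0.115²) = 74.604.
The smallest integer n is 75.

75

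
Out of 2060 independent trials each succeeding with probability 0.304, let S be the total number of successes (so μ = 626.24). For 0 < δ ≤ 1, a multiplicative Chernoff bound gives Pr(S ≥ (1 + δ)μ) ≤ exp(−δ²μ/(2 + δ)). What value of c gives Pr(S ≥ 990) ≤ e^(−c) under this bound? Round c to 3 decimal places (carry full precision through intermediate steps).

81.870

Write 990 = (1 + δ)μ, so δ = 990/626.24 − 1 = 0.5808636…
Then the exponent is δ²μ/(2 + δ) = (990 − μ)² / (μ·(2 + δ)) = 81.869857.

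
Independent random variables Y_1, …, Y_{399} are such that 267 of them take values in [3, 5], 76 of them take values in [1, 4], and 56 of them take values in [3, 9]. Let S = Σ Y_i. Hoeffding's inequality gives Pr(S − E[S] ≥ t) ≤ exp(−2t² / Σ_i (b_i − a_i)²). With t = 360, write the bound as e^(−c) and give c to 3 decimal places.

68.790

Σ(b_i − a_i)² = 267·2² + 76·3² + 56·6² = 3768.
c = 2t² / 3768 = 2·360² / 3768 = 68.7898.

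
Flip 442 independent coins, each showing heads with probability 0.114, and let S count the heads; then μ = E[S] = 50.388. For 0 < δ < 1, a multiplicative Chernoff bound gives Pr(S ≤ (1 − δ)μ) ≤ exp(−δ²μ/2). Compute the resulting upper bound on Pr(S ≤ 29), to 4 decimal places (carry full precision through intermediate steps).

0.0107

Write 29 = (1 − δ)μ, so δ = 1 − 29/50.388 = 0.4244661…
Then the exponent is δ²μ/2 = (μ − 29)²/(2μ) = 4.539241.
Bound = exp(−4.539241) = 0.01068.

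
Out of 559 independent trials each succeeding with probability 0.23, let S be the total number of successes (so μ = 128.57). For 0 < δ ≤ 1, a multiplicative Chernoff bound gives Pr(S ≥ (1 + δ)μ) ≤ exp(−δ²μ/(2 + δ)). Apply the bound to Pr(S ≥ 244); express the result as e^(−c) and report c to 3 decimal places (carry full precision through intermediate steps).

35.763

Write 244 = (1 + δ)μ, so δ = 244/128.57 − 1 = 0.8977989…
Then the exponent is δ²μ/(2 + δ) = (244 − μ)² / (μ·(2 + δ)) = 35.762635.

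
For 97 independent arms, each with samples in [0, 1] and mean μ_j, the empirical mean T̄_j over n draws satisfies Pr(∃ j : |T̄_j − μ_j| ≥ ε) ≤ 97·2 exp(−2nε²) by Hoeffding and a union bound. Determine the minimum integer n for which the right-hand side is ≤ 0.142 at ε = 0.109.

304

Need 2·97·exp(−2nε²) ≤ 0.142, i.e. exp(−2nε²) ≤ 0.142/194.
So 2nε² ≥ ln(194/0.142) = 7.219786.
Hence n ≥ 7.219786/(2·0.109²) = 303.837.
The smallest integer n is 304.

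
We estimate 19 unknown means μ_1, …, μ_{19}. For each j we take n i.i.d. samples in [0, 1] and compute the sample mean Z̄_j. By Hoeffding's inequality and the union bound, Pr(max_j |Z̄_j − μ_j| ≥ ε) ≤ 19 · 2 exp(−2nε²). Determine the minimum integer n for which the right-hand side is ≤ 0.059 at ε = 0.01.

Need 2·19·exp(−2nε²) ≤ 0.059, i.e. exp(−2nε²) ≤ 0.059/38.
So 2nε² ≥ ln(38/0.059) = 6.467804.
Hence n ≥ 6.467804/(2·0.01²) = 32339.020.
The smallest integer n is 32340.

32340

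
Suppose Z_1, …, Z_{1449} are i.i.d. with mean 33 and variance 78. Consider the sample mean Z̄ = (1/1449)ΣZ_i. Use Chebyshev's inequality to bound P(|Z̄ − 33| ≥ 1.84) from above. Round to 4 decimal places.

0.0159

Var(Z̄) = Var(Z_i)/n = 78/1449 = 0.05383.
Chebyshev: P(|Z̄ − 33| ≥ 1.84) ≤ Var(Z̄)/(1.84)² = 78/(1449·1.84²) = 0.0159.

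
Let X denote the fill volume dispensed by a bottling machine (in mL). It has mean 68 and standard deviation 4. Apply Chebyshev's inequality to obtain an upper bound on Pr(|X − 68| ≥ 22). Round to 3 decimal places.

Chebyshev: Pr(|X − μ| ≥ t) ≤ Var(X)/t².
Var(X) = σ² = 4² = 16.
Bound = 16 / 484 = 0.0331.

0.033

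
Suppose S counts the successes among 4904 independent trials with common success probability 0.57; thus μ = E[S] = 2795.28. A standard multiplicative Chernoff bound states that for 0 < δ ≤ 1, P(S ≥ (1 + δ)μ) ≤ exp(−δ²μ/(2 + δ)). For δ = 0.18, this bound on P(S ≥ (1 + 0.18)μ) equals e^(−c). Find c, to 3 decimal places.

41.545

c = δ²μ/(2 + δ) = 0.18²·2795.28/(2 + 0.18) = 41.5445.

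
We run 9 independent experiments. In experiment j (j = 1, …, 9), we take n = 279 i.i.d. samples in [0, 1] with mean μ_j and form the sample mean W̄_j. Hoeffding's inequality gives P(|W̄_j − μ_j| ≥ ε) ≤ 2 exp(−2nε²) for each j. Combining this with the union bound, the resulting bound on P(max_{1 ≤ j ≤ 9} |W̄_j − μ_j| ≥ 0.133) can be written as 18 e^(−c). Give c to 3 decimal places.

9.870

Union bound over the 9 events: P(max_{1 ≤ j ≤ 9} |W̄_j − μ_j| ≥ 0.133) ≤ 9·2·exp(−2nε²) = 18 exp(−2·279·0.133²).
So c = 2·279·0.133² = 9.8705.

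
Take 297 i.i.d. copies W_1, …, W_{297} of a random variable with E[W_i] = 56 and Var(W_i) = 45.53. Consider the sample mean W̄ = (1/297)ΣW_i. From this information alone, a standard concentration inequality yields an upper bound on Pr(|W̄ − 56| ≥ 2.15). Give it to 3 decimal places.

With mean and variance of each term known, Chebyshev's inequality bounds the deviation of the sum (or sample mean).
Var(W̄) = Var(W_i)/n = 45.53/297 = 0.1533.
Chebyshev: Pr(|W̄ − 56| ≥ 2.15) ≤ Var(W̄)/(2.15)² = 45.53/(297·2.15²) = 0.0332.

0.033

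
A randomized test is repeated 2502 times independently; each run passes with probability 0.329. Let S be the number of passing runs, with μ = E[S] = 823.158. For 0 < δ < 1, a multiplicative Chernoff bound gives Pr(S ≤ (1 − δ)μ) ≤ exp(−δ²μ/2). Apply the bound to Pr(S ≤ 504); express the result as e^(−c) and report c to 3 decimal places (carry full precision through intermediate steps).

61.873

Write 504 = (1 − δ)μ, so δ = 1 − 504/823.158 = 0.3877239…
Then the exponent is δ²μ/2 = (μ − 504)²/(2μ) = 61.872586.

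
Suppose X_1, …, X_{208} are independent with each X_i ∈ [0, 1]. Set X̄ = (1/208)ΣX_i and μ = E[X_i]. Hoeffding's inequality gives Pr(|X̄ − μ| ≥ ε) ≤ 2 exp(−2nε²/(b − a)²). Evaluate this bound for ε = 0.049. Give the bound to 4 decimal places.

Exponent: 2nε²/(b − a)² = 2·208·0.049² / 1² = 0.99882.
Bound = 2·exp(−0.99882) = 0.73663.

0.7366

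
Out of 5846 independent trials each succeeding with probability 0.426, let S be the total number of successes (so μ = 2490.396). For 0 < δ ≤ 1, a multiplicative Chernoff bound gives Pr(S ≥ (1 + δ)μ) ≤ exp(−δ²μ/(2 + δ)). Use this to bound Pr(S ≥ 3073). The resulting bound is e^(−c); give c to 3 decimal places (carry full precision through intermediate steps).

Write 3073 = (1 + δ)μ, so δ = 3073/2490.396 − 1 = 0.2339403…
Then the exponent is δ²μ/(2 + δ) = (3073 − μ)² / (μ·(2 + δ)) = 61.010832.

61.011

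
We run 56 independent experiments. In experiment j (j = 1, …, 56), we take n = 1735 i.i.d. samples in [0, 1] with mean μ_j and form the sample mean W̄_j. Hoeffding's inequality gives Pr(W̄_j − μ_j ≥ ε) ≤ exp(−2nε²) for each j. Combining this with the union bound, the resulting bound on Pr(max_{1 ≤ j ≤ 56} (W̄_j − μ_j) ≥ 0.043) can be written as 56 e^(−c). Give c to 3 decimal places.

Union bound over the 56 events: Pr(max_{1 ≤ j ≤ 56} (W̄_j − μ_j) ≥ 0.043) ≤ 56·exp(−2nε²) = 56 exp(−2·1735·0.043²).
So c = 2·1735·0.043² = 6.4160.

6.416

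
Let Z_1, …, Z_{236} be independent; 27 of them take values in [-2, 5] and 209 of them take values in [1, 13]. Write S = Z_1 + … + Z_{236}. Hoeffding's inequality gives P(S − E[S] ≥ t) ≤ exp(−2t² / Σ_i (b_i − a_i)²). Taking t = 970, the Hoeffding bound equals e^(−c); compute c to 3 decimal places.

59.894

Σ(b_i − a_i)² = 27·7² + 209·12² = 31419.
c = 2t² / 31419 = 2·970² / 31419 = 59.8937.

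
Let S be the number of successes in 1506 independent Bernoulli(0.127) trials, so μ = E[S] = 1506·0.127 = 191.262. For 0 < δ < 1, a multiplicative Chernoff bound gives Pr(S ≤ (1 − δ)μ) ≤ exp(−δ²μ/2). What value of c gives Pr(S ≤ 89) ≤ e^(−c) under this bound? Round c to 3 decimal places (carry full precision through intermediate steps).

27.338

Write 89 = (1 − δ)μ, so δ = 1 − 89/191.262 = 0.5346697…
Then the exponent is δ²μ/2 = (μ − 89)²/(2μ) = 27.338197.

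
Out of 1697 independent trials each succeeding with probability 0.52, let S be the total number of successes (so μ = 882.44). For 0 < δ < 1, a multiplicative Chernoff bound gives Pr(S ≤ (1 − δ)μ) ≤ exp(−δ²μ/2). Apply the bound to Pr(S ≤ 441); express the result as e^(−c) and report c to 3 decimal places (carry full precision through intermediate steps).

Write 441 = (1 − δ)μ, so δ = 1 − 441/882.44 = 0.5002493…
Then the exponent is δ²μ/2 = (μ − 441)²/(2μ) = 110.415027.

110.415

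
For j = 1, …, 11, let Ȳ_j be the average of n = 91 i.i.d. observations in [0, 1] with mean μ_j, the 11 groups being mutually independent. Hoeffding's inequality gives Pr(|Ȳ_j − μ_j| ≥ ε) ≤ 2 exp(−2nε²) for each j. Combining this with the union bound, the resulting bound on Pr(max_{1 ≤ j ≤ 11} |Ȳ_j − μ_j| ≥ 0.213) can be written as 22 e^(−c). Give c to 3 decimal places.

8.257

Union bound over the 11 events: Pr(max_{1 ≤ j ≤ 11} |Ȳ_j − μ_j| ≥ 0.213) ≤ 11·2·exp(−2nε²) = 22 exp(−2·91·0.213²).
So c = 2·91·0.213² = 8.2572.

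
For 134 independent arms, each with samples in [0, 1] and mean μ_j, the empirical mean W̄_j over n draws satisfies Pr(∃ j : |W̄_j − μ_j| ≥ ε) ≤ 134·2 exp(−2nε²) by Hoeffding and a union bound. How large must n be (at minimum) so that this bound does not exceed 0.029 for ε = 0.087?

604

Need 2·134·exp(−2nε²) ≤ 0.029, i.e. exp(−2nε²) ≤ 0.029/268.
So 2nε² ≥ ln(268/0.029) = 9.131446.
Hence n ≥ 9.131446/(2·0.087²) = 603.214.
The smallest integer n is 604.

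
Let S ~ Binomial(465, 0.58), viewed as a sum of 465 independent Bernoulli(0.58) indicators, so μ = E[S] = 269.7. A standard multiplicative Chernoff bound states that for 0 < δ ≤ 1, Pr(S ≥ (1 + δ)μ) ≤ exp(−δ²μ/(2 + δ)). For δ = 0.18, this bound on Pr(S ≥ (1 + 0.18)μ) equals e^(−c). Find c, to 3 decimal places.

4.008

c = δ²μ/(2 + δ) = 0.18²·269.7/(2 + 0.18) = 4.0084.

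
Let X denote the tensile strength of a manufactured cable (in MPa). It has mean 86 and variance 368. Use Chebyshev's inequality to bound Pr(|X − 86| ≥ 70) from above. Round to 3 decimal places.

0.075

Chebyshev: Pr(|X − μ| ≥ t) ≤ Var(X)/t².
Bound = 368 / 4900 = 0.0751.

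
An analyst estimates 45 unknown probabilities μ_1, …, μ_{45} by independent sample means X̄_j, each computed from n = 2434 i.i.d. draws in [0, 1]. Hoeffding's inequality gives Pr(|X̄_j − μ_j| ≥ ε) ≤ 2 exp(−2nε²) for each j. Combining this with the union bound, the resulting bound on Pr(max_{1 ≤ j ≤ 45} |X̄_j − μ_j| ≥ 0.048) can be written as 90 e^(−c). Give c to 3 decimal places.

11.216

Union bound over the 45 events: Pr(max_{1 ≤ j ≤ 45} |X̄_j − μ_j| ≥ 0.048) ≤ 45·2·exp(−2nε²) = 90 exp(−2·2434·0.048²).
So c = 2·2434·0.048² = 11.2159.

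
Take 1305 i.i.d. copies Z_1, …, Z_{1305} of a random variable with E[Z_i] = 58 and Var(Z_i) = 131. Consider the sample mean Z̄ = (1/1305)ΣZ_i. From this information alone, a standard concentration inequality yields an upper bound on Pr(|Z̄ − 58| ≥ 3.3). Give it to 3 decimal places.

0.009

With mean and variance of each term known, Chebyshev's inequality bounds the deviation of the sum (or sample mean).
Var(Z̄) = Var(Z_i)/n = 131/1305 = 0.10038.
Chebyshev: Pr(|Z̄ − 58| ≥ 3.3) ≤ Var(Z̄)/(3.3)² = 131/(1305·3.3²) = 0.0092.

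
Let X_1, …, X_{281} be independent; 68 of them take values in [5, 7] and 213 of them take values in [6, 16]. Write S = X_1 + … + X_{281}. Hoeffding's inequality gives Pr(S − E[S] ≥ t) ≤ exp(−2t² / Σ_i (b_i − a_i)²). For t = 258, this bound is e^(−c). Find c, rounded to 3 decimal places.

6.171

Σ(b_i − a_i)² = 68·2² + 213·10² = 21572.
c = 2t² / 21572 = 2·258² / 21572 = 6.1713.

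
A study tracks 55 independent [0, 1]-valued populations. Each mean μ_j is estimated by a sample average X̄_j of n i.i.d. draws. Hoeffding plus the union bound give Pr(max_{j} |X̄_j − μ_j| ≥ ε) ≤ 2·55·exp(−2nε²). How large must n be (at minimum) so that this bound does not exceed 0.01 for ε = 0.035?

Need 2·55·exp(−2nε²) ≤ 0.01, i.e. exp(−2nε²) ≤ 0.01/110.
So 2nε² ≥ ln(110/0.01) = 9.305651.
Hence n ≥ 9.305651/(2·0.035²) = 3798.225.
The smallest integer n is 3799.

3799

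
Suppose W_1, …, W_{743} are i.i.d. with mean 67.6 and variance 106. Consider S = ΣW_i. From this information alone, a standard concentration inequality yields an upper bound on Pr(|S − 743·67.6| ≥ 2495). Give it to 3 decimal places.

With mean and variance of each term known, Chebyshev's inequality bounds the deviation of the sum (or sample mean).
Var(S) = n·Var(W_i) = 743·106 = 78758.
Chebyshev: Pr(|S − 743·67.6| ≥ 2495) ≤ Var(S)/2495² = 78758/6225025 = 0.0127.

0.013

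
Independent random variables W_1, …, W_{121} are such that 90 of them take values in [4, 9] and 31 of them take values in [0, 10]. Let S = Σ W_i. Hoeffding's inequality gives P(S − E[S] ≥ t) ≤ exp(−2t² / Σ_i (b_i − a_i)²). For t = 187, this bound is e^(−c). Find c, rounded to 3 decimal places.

13.073

Σ(b_i − a_i)² = 90·5² + 31·10² = 5350.
c = 2t² / 5350 = 2·187² / 5350 = 13.0725.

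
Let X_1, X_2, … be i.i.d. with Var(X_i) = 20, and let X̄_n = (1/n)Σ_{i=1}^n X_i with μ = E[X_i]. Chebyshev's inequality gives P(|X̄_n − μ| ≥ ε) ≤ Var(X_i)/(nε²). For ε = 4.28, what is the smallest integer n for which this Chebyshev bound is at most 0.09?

13

Require 20/(n·4.28²) ≤ 0.09, i.e. n ≥ 20/(0.09·4.28²) = 12.131.
The smallest integer n is 13.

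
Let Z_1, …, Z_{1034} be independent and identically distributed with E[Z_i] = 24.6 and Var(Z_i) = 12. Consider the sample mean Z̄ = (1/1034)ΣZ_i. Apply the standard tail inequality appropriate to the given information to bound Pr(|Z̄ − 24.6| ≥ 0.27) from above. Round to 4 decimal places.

With mean and variance of each term known, Chebyshev's inequality bounds the deviation of the sum (or sample mean).
Var(Z̄) = Var(Z_i)/n = 12/1034 = 0.011605.
Chebyshev: Pr(|Z̄ − 24.6| ≥ 0.27) ≤ Var(Z̄)/(0.27)² = 12/(1034·0.27²) = 0.1592.

0.1592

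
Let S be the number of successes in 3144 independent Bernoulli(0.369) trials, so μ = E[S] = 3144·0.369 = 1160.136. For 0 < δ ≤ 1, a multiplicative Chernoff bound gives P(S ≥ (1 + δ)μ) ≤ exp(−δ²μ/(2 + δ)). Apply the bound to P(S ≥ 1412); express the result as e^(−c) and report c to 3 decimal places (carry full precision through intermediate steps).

24.663

Write 1412 = (1 + δ)μ, so δ = 1412/1160.136 − 1 = 0.2170987…
Then the exponent is δ²μ/(2 + δ) = (1412 − μ)² / (μ·(2 + δ)) = 24.662566.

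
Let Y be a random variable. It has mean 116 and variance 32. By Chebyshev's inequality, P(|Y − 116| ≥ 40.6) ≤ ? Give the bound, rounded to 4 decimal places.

Chebyshev: P(|Y − μ| ≥ t) ≤ Var(Y)/t².
Bound = 32 / 1648.36 = 0.0194.

0.0194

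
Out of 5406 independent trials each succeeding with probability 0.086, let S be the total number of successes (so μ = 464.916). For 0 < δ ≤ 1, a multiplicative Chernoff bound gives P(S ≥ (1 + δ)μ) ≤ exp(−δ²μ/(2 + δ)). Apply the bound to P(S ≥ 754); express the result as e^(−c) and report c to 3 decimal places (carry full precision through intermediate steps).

Write 754 = (1 + δ)μ, so δ = 754/464.916 − 1 = 0.6217983…
Then the exponent is δ²μ/(2 + δ) = (754 − μ)² / (μ·(2 + δ)) = 68.560556.

68.561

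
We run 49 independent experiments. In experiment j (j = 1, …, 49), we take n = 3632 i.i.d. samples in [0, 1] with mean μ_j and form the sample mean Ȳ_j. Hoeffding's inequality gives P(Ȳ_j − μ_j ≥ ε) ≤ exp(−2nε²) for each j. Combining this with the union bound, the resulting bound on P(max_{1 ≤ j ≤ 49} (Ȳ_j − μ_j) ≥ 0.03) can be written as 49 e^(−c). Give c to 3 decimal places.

Union bound over the 49 events: P(max_{1 ≤ j ≤ 49} (Ȳ_j − μ_j) ≥ 0.03) ≤ 49·exp(−2nε²) = 49 exp(−2·3632·0.03²).
So c = 2·3632·0.03² = 6.5376.

6.538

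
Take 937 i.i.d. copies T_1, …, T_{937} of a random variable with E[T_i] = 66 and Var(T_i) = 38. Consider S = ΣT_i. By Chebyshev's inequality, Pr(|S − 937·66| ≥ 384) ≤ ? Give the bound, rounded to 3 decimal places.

0.241

Var(S) = n·Var(T_i) = 937·38 = 35606.
Chebyshev: Pr(|S − 937·66| ≥ 384) ≤ Var(S)/384² = 35606/147456 = 0.2415.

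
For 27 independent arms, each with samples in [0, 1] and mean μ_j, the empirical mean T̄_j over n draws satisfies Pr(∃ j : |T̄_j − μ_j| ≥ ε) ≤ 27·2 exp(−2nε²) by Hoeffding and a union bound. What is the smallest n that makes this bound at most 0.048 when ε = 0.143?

172

Need 2·27·exp(−2nε²) ≤ 0.048, i.e. exp(−2nε²) ≤ 0.048/54.
So 2nε² ≥ ln(54/0.048) = 7.025538.
Hence n ≥ 7.025538/(2·0.143²) = 171.782.
The smallest integer n is 172.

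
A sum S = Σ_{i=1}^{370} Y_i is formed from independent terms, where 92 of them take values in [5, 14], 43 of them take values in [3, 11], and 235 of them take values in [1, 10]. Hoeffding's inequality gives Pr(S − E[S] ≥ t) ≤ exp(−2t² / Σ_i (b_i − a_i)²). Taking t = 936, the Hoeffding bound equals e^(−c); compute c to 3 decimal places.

Σ(b_i − a_i)² = 92·9² + 43·8² + 235·9² = 29239.
c = 2t² / 29239 = 2·936² / 29239 = 59.9265.

59.927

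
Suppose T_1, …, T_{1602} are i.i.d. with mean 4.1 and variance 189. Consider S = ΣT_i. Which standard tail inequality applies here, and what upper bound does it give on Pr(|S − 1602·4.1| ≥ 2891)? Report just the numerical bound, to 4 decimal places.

With mean and variance of each term known, Chebyshev's inequality bounds the deviation of the sum (or sample mean).
Var(S) = n·Var(T_i) = 1602·189 = 302778.
Chebyshev: Pr(|S − 1602·4.1| ≥ 2891) ≤ Var(S)/2891² = 302778/8357881 = 0.0362.

0.0362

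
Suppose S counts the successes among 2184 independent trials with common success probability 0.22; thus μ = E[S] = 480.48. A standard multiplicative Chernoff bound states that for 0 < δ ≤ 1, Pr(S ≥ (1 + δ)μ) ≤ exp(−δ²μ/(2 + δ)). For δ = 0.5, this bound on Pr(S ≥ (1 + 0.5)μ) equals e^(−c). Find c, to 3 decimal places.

c = δ²μ/(2 + δ) = 0.5²·480.48/(2 + 0.5) = 48.0480.

48.048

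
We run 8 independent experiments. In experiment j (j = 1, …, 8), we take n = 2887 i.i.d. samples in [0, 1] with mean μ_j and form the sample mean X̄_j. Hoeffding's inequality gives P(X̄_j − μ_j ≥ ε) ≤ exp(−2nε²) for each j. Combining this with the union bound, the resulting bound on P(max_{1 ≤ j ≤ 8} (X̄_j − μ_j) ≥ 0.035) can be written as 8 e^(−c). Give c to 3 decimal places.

Union bound over the 8 events: P(max_{1 ≤ j ≤ 8} (X̄_j − μ_j) ≥ 0.035) ≤ 8·exp(−2nε²) = 8 exp(−2·2887·0.035²).
So c = 2·2887·0.035² = 7.0732.

7.073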